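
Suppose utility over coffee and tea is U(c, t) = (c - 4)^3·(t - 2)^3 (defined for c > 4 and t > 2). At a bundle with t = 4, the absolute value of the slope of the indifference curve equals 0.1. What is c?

MU_c = 3·(c−4)^2·(t−2)^3, MU_t = 3·(c−4)^3·(t−2)^2.
MRS = (t−2)/(c−4).
Substitute t = 4: MRS = 2/(c − 4). Setting this equal to 0.1 gives c − 4 = 2/0.1 = 20, so c = 24.

c = 24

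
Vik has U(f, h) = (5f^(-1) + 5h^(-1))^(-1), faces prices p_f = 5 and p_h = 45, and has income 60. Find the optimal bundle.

For CES with ρ = -1, MRS = (h/f)^2.
Tangency: set MRS = p_f/p_h = 5/45 = 1/9.
So (h/f)^2 = 1/9; taking the square root, h/f = 1/3, i.e. h = (1/3)·f.
Substitute into the budget 5·f + 45·h = 60: 20·f = 60, so f* = 3 and h* = (1/3)·3 = 1.

f* = 3, h* = 1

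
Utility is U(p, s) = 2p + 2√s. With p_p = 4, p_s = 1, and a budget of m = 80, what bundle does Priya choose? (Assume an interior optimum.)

MU_p = 2, MU_s = 2/(2√s).
MRS = 2 ÷ (2/(2√s)).
Tangency: set MRS = p_p/p_s = 4/1 = 4.
MRS depends only on s: 2·√s = 4 ⇒ √s = 4/2 = 2 ⇒ s* = 4.
From the budget, 4·p = 80 − 1·4 = 76, so p* = 19.

p* = 19, s* = 4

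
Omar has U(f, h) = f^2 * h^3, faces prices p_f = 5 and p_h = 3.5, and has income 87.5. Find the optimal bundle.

f* = 7, h* = 15

MU_f = 2·f·h^3 and MU_h = 3·f^2·h^2.
MRS = MU_f/MU_h = (2/3)·h/f.
Tangency: set MRS = p_f/p_h = 5/3.5 = 10/7.
So (2/3)·h/f = 10/7, i.e. h = (15/7)·f.
Substitute into the budget 5·f + 3.5·h = 87.5: 12.5·f = 87.5, so f* = 7.
Then h* = (15/7)·7 = 15.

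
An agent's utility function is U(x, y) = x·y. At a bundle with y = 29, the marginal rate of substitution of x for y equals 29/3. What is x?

x = 3

MU_x = y and MU_y = x.
MRS = MU_x/MU_y = y/x.
Substitute y = 29: MRS = 29/x. Setting 29/x = 29/3 gives x = 29/(29/3) = 3.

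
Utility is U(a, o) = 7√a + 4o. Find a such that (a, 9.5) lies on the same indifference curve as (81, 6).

U(81, 6) = 87.
Set U(a, 9.5) = 87 and solve.
With o = 9.5: 7√a = 87 − 4·9.5 = 49, so √a = 7 and a = 49.
Check: U(49, 9.5) = 87.

a = 49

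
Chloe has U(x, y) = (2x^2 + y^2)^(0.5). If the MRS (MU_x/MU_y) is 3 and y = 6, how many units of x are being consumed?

x = 9

For CES with ρ = 2, MRS = (2/1)·(y/x)^(-1).
Setting (2/1)·(6/x)^(-1) = 3 gives (6/x)^(-1) = 1.5, so 6/x = 2/3 and x = 9.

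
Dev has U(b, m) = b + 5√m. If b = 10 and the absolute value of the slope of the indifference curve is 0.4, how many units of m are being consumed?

MU_b = 1, MU_m = 5/(2√m).
MRS = 1 ÷ (5/(2√m)).
MRS depends only on m: 0.4·√m = 0.4 ⇒ √m = 0.4/0.4 = 1 ⇒ m = 1.

m = 1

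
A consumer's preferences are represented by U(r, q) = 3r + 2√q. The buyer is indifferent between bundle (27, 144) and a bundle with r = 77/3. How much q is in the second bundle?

U(27, 144) = 105.
Set U(77/3, q) = 105 and solve.
With r = 77/3: 2√q = 105 − 3·77/3 = 28, so √q = 14 and q = 196.
Check: U(77/3, 196) = 105.

q = 196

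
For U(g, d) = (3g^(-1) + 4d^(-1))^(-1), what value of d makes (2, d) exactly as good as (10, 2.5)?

U depends on (g, d) only through S = 3g^(-1) + 4d^(-1), so equal utility means equal S. At (10, 2.5): S = 1.9.
With g = 2: 3·2^(-1) = 1.5, so 4d^(-1) = 1.9 − 1.5 = 0.4, i.e. d^(-1) = 0.1.
Hence d = 1/0.1 = 10.
Check: U(2, 10) = 0.5263.

d = 10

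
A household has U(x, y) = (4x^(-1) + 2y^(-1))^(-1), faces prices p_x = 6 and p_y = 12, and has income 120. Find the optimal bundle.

For CES with ρ = -1, MRS = (4/2)·(y/x)^2.
Tangency: set MRS = p_x/p_y = 6/12 = 0.5.
So (y/x)^2 = 0.25; taking the square root, y/x = 0.5, i.e. y = 0.5·x.
Substitute into the budget 6·x + 12·y = 120: 12·x = 120, so x* = 10 and y* = 0.5·10 = 5.

x* = 10, y* = 5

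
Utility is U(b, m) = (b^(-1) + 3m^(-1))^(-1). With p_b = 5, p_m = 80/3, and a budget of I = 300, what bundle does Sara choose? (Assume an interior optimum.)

For CES with ρ = -1, MRS = (1/3)·(m/b)^2.
Tangency: set MRS = p_b/p_m = 5/(80/3) = 3/16.
So (m/b)^2 = 9/16; taking the square root, m/b = 0.75, i.e. m = 0.75·b.
Substitute into the budget 5·b + (80/3)·m = 300: 25·b = 300, so b* = 12 and m* = 0.75·12 = 9.

b* = 12, m* = 9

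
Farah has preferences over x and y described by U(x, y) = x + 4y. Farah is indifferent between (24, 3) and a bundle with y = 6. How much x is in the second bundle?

U(24, 3) = 36.
Set U(x, 6) = 36 and solve.
x + 4·6 = 36 ⇒ x = 12 ⇒ x = 12.
Check: U(12, 6) = 36.

x = 12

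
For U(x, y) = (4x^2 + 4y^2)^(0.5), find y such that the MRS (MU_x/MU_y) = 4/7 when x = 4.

y = 7

For CES with ρ = 2, MRS = (y/x)^(-1).
Setting (y/4)^(-1) = 4/7 gives y/4 = 1.75 and y = 7.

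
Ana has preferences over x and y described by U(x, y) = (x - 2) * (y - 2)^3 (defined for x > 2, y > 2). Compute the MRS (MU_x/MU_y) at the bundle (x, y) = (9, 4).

MU_x = (y−2)^3, MU_y = 3·(x−2)·(y−2)^2.
MRS = (1/3)·(y−2)/(x−2).
At (9, 4): MRS = 2/21.
That is, one extra unit of x is worth 2/21 units of y at the margin.

MRS = 2/21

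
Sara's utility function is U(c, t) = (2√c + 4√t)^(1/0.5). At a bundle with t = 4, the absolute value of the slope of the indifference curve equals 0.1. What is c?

c = 100

For CES with ρ = 0.5, MRS = (2/4)·√(t/c).
Setting (2/4)·√(4/c) = 0.1 gives √(4/c) = 0.2, so 4/c = 1/25 and c = 100.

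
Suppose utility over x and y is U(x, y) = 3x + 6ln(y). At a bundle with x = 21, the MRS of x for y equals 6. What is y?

y = 12

MU_x = 3, MU_y = 6/y.
MRS = 3 ÷ (6/y).
MRS depends only on y: 0.5·y = 6 ⇒ y = 6/0.5 = 12.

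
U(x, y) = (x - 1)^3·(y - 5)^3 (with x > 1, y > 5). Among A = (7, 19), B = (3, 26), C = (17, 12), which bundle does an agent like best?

Bundle C

Evaluate utility at each bundle:
U(A) = 592704.
U(B) = 74088.
U(C) = 1404928.
Highest utility is C, so C ≻ A ≻ B.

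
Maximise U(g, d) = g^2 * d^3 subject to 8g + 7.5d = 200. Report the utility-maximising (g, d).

MU_g = 2·g·d^3 and MU_d = 3·g^2·d^2.
MRS = MU_g/MU_d = (2/3)·d/g.
Tangency: set MRS = p_g/p_d = 8/7.5 = 16/15.
So (2/3)·d/g = 16/15, i.e. d = 1.6·g.
Substitute into the budget 8·g + 7.5·d = 200: 20·g = 200, so g* = 10.
Then d* = 1.6·10 = 16.

g* = 10, d* = 16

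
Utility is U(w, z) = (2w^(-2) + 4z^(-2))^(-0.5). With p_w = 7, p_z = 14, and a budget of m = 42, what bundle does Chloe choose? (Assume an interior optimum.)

w* = 2, z* = 2

For CES with ρ = -2, MRS = (2/4)·(z/w)^3.
Tangency: set MRS = p_w/p_z = 7/14 = 0.5.
So (z/w)^3 = 1; taking the cube root, z/w = 1, i.e. z = w.
Substitute into the budget 7·w + 14·z = 42: 21·w = 42, so w* = 2 and z* = 2.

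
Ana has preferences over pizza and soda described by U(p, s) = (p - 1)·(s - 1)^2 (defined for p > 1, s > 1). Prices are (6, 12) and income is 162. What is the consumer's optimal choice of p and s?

MU_p = (s−1)^2, MU_s = 2·(p−1)·(s−1).
MRS = (1/2)·(s−1)/(p−1).
Tangency: set MRS = p_p/p_s = 6/12 = 0.5.
So (1/2)·(s − 1)/(p − 1) = 0.5, i.e. (s − 1) = (p − 1).
Rewrite the budget in excess-of-subsistence terms: 6·(p − 1) + 12·(s − 1) = 162 − 6·1 − 12·1 = 144.
Substituting, 18·(p − 1) = 144, so p − 1 = 8 and p* = 9.
Then s − 1 = 8, so s* = 9.

p* = 9, s* = 9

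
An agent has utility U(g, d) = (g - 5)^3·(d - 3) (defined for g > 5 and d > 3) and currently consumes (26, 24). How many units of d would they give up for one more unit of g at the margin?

MU_g = 3·(g−5)^2·(d−3), MU_d = (g−5)^3.
MRS = (3/1)·(d−3)/(g−5).
At (26, 24): MRS = 3.
That is, one extra unit of g is worth 3 units of d at the margin.

MRS = 3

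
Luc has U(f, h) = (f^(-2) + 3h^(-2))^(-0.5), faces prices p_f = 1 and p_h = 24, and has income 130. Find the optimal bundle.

For CES with ρ = -2, MRS = (1/3)·(h/f)^3.
Tangency: set MRS = p_f/p_h = 1/24.
So (h/f)^3 = 0.125; taking the cube root, h/f = 0.5, i.e. h = 0.5·f.
Substitute into the budget 1·f + 24·h = 130: 13·f = 130, so f* = 10 and h* = 0.5·10 = 5.

f* = 10, h* = 5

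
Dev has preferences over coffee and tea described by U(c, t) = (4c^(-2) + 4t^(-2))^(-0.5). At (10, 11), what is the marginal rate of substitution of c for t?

For CES with ρ = -2, MRS = (t/c)^3.
At (10, 11): MRS = 1331/1000.
That is, one extra unit of c is worth 1331/1000 units of t at the margin.

MRS = 1331/1000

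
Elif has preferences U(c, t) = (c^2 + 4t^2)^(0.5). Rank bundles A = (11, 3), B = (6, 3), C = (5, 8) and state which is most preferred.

Evaluate utility at each bundle:
U(A) = 12.530.
U(B) = 8.485.
U(C) = 16.763.
Highest utility is C, so C ≻ A ≻ B.

Bundle C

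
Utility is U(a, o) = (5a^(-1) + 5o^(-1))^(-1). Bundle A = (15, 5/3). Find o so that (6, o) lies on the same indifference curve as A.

U depends on (a, o) only through S = 5a^(-1) + 5o^(-1), so equal utility means equal S. At (15, 5/3): S = 10/3.
With a = 6: 5·6^(-1) = 5/6, so 5o^(-1) = 10/3 − 5/6 = 2.5, i.e. o^(-1) = 0.5.
Hence o = 1/0.5 = 2.
Check: U(6, 2) = 0.3.

o = 2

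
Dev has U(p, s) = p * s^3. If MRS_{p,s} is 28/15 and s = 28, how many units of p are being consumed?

MU_p = s^3 and MU_s = 3·p·s^2.
MRS = MU_p/MU_s = (1/3)·s/p.
Substitute s = 28: MRS = (28/3)/p. Setting (28/3)/p = 28/15 gives p = (28/3)/(28/15) = 5.

p = 5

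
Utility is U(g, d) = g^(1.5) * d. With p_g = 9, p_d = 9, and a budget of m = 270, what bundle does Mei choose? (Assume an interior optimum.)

MU_g = 1.5·√g·d and MU_d = g^(1.5).
MRS = MU_g/MU_d = (1.5)·d/g.
Tangency: set MRS = p_g/p_d = 9/9 = 1.
So (1.5)·d/g = 1, i.e. d = (2/3)·g.
Substitute into the budget 9·g + 9·d = 270: 15·g = 270, so g* = 18.
Then d* = (2/3)·18 = 12.

g* = 18, d* = 12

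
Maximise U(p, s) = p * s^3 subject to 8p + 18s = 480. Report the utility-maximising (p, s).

p* = 15, s* = 20

MU_p = s^3 and MU_s = 3·p·s^2.
MRS = MU_p/MU_s = (1/3)·s/p.
Tangency: set MRS = p_p/p_s = 8/18 = 4/9.
So (1/3)·s/p = 4/9, i.e. s = (4/3)·p.
Substitute into the budget 8·p + 18·s = 480: 32·p = 480, so p* = 15.
Then s* = (4/3)·15 = 20.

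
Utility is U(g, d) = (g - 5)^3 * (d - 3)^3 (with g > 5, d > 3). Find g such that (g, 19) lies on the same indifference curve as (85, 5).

U(85, 5) = 4096000.
Set U(g, 19) = 4096000 and solve.
With d = 19: (19 − 3)^3 = 4096, so (g − 5)^3 = 4096000/4096 = 1000.
Taking the cube root (with g > 5): g − 5 = 10, so g = 15.
Check: U(15, 19) = 4096000.

g = 15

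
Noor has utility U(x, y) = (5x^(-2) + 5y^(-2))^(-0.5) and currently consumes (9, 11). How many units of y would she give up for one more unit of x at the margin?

MRS = 1331/729

For CES with ρ = -2, MRS = (y/x)^3.
At (9, 11): MRS = 1331/729.
That is, one extra unit of x is worth 1331/729 units of y at the margin.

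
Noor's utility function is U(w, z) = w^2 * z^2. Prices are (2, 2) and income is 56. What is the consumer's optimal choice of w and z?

w* = 14, z* = 14

MU_w = 2·w·z^2 and MU_z = 2·w^2·z.
MRS = MU_w/MU_z = z/w.
Tangency: set MRS = p_w/p_z = 2/2 = 1.
So z/w = 1, i.e. z = w.
Substitute into the budget 2·w + 2·z = 56: 4·w = 56, so w* = 14.
Then z* = 14.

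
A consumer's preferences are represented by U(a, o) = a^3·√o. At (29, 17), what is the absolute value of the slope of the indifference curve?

MRS = 102/29

MU_a = 3·a^2·√o and MU_o = 0.5·a^3·o^(-0.5).
MRS = MU_a/MU_o = (6)·o/a.
At (29, 17): MRS = 102/29.
So at (29, 17) the consumer would give up 102/29 units of o for one more unit of a.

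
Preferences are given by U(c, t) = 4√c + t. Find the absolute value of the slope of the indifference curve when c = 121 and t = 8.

MRS = 2/11

MU_c = 4/(2√c), MU_t = 1.
MRS = 4/(2√c) ÷ 1.
At (121, 8): MRS = 2/11.
The indifference curve has slope −2/11 at this bundle.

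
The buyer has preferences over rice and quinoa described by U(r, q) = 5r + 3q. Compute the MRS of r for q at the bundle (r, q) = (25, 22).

MRS = 5/3

MU_r = 5, MU_q = 3, so MRS = 5/3 at every bundle.
At (25, 22): MRS = 5/3.
That is, one extra unit of r is worth 5/3 units of q at the margin.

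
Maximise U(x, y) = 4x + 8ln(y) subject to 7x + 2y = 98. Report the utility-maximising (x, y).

MU_x = 4, MU_y = 8/y.
MRS = 4 ÷ (8/y).
Tangency: set MRS = p_x/p_y = 7/2 = 3.5.
MRS depends only on y: 0.5·y = 3.5 ⇒ y* = 3.5/0.5 = 7.
From the budget, 7·x = 98 − 2·7 = 84, so x* = 12.

x* = 12, y* = 7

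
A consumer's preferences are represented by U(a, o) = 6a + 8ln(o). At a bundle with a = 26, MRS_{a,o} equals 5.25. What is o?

MU_a = 6, MU_o = 8/o.
MRS = 6 ÷ (8/o).
MRS depends only on o: 0.75·o = 5.25 ⇒ o = 5.25/0.75 = 7.

o = 7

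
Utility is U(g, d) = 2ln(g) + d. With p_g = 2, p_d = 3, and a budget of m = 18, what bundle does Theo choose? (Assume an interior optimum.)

g* = 3, d* = 4

MU_g = 2/g, MU_d = 1.
MRS = 2/g ÷ 1.
Tangency: set MRS = p_g/p_d = 2/3.
MRS depends only on g: 2/g = 2/3 ⇒ g* = 2/(2/3) = 3.
From the budget, 3·d = 18 − 2·3 = 12, so d* = 4.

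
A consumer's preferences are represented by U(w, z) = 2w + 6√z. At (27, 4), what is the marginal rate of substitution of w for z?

MRS = 4/3

MU_w = 2, MU_z = 6/(2√z).
MRS = 2 ÷ (6/(2√z)).
At (27, 4): MRS = 4/3.
That is, one extra unit of w is worth 4/3 units of z at the margin.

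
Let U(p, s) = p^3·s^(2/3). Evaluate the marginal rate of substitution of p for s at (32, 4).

MU_p = 3·p^2·s^(2/3) and MU_s = 2/3·p^3·s^(-1/3).
MRS = MU_p/MU_s = (4.5)·s/p.
At (32, 4): MRS = 9/16.
So at (32, 4) the consumer would give up 9/16 units of s for one more unit of p.

MRS = 9/16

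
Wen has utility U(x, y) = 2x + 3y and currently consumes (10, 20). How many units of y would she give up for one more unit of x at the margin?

MRS = 2/3

MU_x = 2, MU_y = 3, so MRS = 2/3 at every bundle.
At (10, 20): MRS = 2/3.
That is, one extra unit of x is worth 2/3 units of y at the margin.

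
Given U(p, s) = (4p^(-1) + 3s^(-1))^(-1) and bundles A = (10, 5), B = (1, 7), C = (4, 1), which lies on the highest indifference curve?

Bundle A

Evaluate utility at each bundle:
U(A) = 1.000.
U(B) = 0.226.
U(C) = 0.250.
Highest utility is A, so A ≻ C ≻ B.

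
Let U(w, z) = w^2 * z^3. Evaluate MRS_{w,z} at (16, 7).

MRS = 7/24

MU_w = 2·w·z^3 and MU_z = 3·w^2·z^2.
MRS = MU_w/MU_z = (2/3)·z/w.
At (16, 7): MRS = 7/24.
The indifference curve has slope −7/24 at this bundle.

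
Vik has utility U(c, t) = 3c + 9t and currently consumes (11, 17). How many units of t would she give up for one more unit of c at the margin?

MU_c = 3, MU_t = 9, so MRS = 3/9 = 1/3 at every bundle.
At (11, 17): MRS = 1/3.
The indifference curve has slope −1/3 at this bundle.

MRS = 1/3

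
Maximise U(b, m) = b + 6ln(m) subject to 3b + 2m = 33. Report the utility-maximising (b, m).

b* = 5, m* = 9

MU_b = 1, MU_m = 6/m.
MRS = 1 ÷ (6/m).
Tangency: set MRS = p_b/p_m = 3/2 = 1.5.
MRS depends only on m: (1/6)·m = 1.5 ⇒ m* = 1.5/(1/6) = 9.
From the budget, 3·b = 33 − 2·9 = 15, so b* = 5.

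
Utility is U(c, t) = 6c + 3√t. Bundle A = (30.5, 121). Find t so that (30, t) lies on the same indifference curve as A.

U(30.5, 121) = 216.
Set U(30, t) = 216 and solve.
With c = 30: 3√t = 216 − 6·30 = 36, so √t = 12 and t = 144.
Check: U(30, 144) = 216.

t = 144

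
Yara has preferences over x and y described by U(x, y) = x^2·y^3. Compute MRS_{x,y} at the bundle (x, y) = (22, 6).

MRS = 2/11

MU_x = 2·x·y^3 and MU_y = 3·x^2·y^2.
MRS = MU_x/MU_y = (2/3)·y/x.
At (22, 6): MRS = 2/11.
The indifference curve has slope −2/11 at this bundle.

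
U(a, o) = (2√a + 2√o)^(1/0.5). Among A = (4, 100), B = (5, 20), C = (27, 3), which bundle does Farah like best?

Evaluate utility at each bundle:
U(A) = 576.000.
U(B) = 180.000.
U(C) = 192.000.
Highest utility is A, so A ≻ C ≻ B.

Bundle A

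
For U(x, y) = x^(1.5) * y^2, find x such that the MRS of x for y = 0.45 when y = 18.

MU_x = 1.5·√x·y^2 and MU_y = 2·x^(1.5)·y.
MRS = MU_x/MU_y = (0.75)·y/x.
Substitute y = 18: MRS = 13.5/x. Setting 13.5/x = 0.45 gives x = 13.5/0.45 = 30.

x = 30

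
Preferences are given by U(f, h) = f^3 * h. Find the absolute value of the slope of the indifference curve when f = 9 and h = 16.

MU_f = 3·f^2·h and MU_h = f^3.
MRS = MU_f/MU_h = (3/1)·h/f.
At (9, 16): MRS = 16/3.
The indifference curve has slope −16/3 at this bundle.

MRS = 16/3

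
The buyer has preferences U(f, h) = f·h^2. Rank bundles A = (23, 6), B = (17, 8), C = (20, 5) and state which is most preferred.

Evaluate utility at each bundle:
U(A) = 828.
U(B) = 1088.
U(C) = 500.
Highest utility is B, so B ≻ A ≻ C.

Bundle B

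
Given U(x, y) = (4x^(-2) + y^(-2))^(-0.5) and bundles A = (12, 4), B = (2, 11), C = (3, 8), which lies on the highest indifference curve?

Evaluate utility at each bundle:
U(A) = 3.328.
U(B) = 0.996.
U(C) = 1.474.
Highest utility is A, so A ≻ C ≻ B.

Bundle A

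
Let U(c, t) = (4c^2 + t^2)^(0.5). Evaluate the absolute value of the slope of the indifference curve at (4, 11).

MRS = 16/11

For CES with ρ = 2, MRS = (4/1)·(t/c)^(-1).
At (4, 11): MRS = 16/11.
The indifference curve has slope −16/11 at this bundle.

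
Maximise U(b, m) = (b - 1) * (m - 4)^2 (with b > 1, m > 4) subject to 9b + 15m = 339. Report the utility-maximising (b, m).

MU_b = (m−4)^2, MU_m = 2·(b−1)·(m−4).
MRS = (1/2)·(m−4)/(b−1).
Tangency: set MRS = p_b/p_m = 9/15 = 0.6.
So (1/2)·(m − 4)/(b − 1) = 0.6, i.e. (m − 4) = 1.2·(b − 1).
Rewrite the budget in excess-of-subsistence terms: 9·(b − 1) + 15·(m − 4) = 339 − 9·1 − 15·4 = 270.
Substituting, 27·(b − 1) = 270, so b − 1 = 10 and b* = 11.
Then m − 4 = 1.2·10 = 12, so m* = 16.

b* = 11, m* = 16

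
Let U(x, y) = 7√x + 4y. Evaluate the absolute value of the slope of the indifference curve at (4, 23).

MU_x = 7/(2√x), MU_y = 4.
MRS = 7/(2√x) ÷ 4.
At (4, 23): MRS = 7/16.
So at (4, 23) the consumer would give up 7/16 units of y for one more unit of x.

MRS = 7/16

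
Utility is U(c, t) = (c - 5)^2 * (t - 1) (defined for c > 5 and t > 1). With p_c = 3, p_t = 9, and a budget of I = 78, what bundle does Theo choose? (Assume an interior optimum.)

MU_c = 2·(c−5)·(t−1), MU_t = (c−5)^2.
MRS = (2/1)·(t−1)/(c−5).
Tangency: set MRS = p_c/p_t = 3/9 = 1/3.
So (2/1)·(t − 1)/(c − 5) = 1/3, i.e. (t − 1) = (1/6)·(c − 5).
Rewrite the budget in excess-of-subsistence terms: 3·(c − 5) + 9·(t − 1) = 78 − 3·5 − 9·1 = 54.
Substituting, 4.5·(c − 5) = 54, so c − 5 = 12 and c* = 17.
Then t − 1 = (1/6)·12 = 2, so t* = 3.

c* = 17, t* = 3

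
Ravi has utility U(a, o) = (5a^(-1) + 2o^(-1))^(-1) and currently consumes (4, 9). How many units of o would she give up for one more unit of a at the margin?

MRS = 405/32

For CES with ρ = -1, MRS = (5/2)·(o/a)^2.
At (4, 9): MRS = 405/32.
So at (4, 9) the consumer would give up 405/32 units of o for one more unit of a.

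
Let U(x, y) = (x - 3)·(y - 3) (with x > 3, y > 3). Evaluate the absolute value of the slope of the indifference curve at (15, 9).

MRS = 0.5

MU_x = (y−3), MU_y = (x−3).
MRS = (y−3)/(x−3).
At (15, 9): MRS = 0.5.
So at (15, 9) the consumer would give up 0.5 units of y for one more unit of x.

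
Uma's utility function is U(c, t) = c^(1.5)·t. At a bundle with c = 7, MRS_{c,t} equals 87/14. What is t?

t = 29

MU_c = 1.5·√c·t and MU_t = c^(1.5).
MRS = MU_c/MU_t = (1.5)·t/c.
Substitute c = 7: MRS = t/(14/3). Setting t/(14/3) = 87/14 gives t = (87/14)·(14/3) = 29.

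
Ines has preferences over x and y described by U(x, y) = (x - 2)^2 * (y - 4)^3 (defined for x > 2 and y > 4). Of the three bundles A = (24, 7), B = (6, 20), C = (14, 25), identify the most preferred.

Evaluate utility at each bundle:
U(A) = 13068.
U(B) = 65536.
U(C) = 1333584.
Highest utility is C, so C ≻ B ≻ A.

Bundle C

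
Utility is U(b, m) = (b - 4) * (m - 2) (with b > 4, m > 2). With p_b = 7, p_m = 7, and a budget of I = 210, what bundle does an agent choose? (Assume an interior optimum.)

MU_b = (m−2), MU_m = (b−4).
MRS = (m−2)/(b−4).
Tangency: set MRS = p_b/p_m = 7/7 = 1.
So (m − 2)/(b − 4) = 1, i.e. (m − 2) = (b − 4).
Rewrite the budget in excess-of-subsistence terms: 7·(b − 4) + 7·(m − 2) = 210 − 7·4 − 7·2 = 168.
Substituting, 14·(b − 4) = 168, so b − 4 = 12 and b* = 16.
Then m − 2 = 12, so m* = 14.

b* = 16, m* = 14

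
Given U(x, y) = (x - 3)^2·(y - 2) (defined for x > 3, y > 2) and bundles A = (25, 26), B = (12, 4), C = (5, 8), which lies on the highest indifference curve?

Evaluate utility at each bundle:
U(A) = 11616.
U(B) = 162.
U(C) = 24.
Highest utility is A, so A ≻ B ≻ C.

Bundle A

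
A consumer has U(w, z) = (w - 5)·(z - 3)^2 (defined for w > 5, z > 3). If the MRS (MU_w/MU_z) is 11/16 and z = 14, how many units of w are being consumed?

MU_w = (z−3)^2, MU_z = 2·(w−5)·(z−3).
MRS = (1/2)·(z−3)/(w−5).
Substitute z = 14: MRS = 5.5/(w − 5). Setting this equal to 11/16 gives w − 5 = 5.5/(11/16) = 8, so w = 13.

w = 13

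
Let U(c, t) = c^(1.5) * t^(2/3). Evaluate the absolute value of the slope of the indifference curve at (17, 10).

MU_c = 1.5·√c·t^(2/3) and MU_t = 2/3·c^(1.5)·t^(-1/3).
MRS = MU_c/MU_t = (2.25)·t/c.
At (17, 10): MRS = 45/34.
So at (17, 10) the consumer would give up 45/34 units of t for one more unit of c.

MRS = 45/34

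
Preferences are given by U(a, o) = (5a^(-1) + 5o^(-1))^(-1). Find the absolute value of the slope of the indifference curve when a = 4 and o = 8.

For CES with ρ = -1, MRS = (o/a)^2.
At (4, 8): MRS = 4.
The indifference curve has slope −4 at this bundle.

MRS = 4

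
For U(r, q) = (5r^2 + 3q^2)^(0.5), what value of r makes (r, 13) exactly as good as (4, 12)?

U depends on (r, q) only through S = 5r^2 + 3q^2, so equal utility means equal S. At (4, 12): S = 512.
With q = 13: 3·13^2 = 507, so 5r^2 = 512 − 507 = 5, i.e. r^2 = 1.
Hence r = √1 = 1.
Check: U(1, 13) = 22.6274.

r = 1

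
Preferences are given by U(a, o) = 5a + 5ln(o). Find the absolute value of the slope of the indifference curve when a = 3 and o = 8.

MRS = 8

MU_a = 5, MU_o = 5/o.
MRS = 5 ÷ (5/o).
At (3, 8): MRS = 8.
So at (3, 8) the consumer would give up 8 units of o for one more unit of a.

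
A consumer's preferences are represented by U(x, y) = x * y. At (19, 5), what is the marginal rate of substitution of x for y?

MRS = 5/19

MU_x = y and MU_y = x.
MRS = MU_x/MU_y = y/x.
At (19, 5): MRS = 5/19.
The indifference curve has slope −5/19 at this bundle.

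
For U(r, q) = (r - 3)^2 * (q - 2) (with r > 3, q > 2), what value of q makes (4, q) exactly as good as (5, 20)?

q = 74

U(5, 20) = 72.
Set U(4, q) = 72 and solve.
With r = 4: (4 − 3)^2 = 1, so (q − 2) = 72/1 = 72.
So q = 2 + 72 = 74.
Check: U(4, 74) = 72.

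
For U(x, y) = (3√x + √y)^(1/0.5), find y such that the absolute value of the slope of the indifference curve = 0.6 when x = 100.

y = 4

For CES with ρ = 0.5, MRS = (3/1)·√(y/x).
Setting (3/1)·√(y/100) = 0.6 gives √(y/100) = 0.2, so y/100 = 1/25 and y = 4.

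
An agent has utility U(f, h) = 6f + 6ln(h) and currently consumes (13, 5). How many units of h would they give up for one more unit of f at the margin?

MRS = 5

MU_f = 6, MU_h = 6/h.
MRS = 6 ÷ (6/h).
At (13, 5): MRS = 5.
So at (13, 5) the consumer would give up 5 units of h for one more unit of f.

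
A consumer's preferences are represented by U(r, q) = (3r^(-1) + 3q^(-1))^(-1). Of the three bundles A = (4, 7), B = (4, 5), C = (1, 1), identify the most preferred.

Bundle A

Evaluate utility at each bundle:
U(A) = 0.848.
U(B) = 0.741.
U(C) = 0.167.
Highest utility is A, so A ≻ B ≻ C.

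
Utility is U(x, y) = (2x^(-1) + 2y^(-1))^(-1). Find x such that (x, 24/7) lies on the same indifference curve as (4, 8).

U depends on (x, y) only through S = 2x^(-1) + 2y^(-1), so equal utility means equal S. At (4, 8): S = 0.75.
With y = 24/7: 2·(24/7)^(-1) = 7/12, so 2x^(-1) = 0.75 − 7/12 = 1/6, i.e. x^(-1) = 1/12.
Hence x = 1/(1/12) = 12.
Check: U(12, 24/7) = 1.3333.

x = 12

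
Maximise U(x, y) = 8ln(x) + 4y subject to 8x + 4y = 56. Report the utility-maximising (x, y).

x* = 1, y* = 12

MU_x = 8/x, MU_y = 4.
MRS = 8/x ÷ 4.
Tangency: set MRS = p_x/p_y = 8/4 = 2.
MRS depends only on x: 2/x = 2 ⇒ x* = 2/2 = 1.
From the budget, 4·y = 56 − 8·1 = 48, so y* = 12.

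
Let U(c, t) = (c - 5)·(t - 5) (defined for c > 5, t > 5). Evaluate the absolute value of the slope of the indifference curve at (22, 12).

MU_c = (t−5), MU_t = (c−5).
MRS = (t−5)/(c−5).
At (22, 12): MRS = 7/17.
That is, one extra unit of c is worth 7/17 units of t at the margin.

MRS = 7/17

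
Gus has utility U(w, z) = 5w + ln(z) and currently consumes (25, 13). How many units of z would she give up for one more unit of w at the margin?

MRS = 65

MU_w = 5, MU_z = 1/z.
MRS = 5 ÷ (1/z).
At (25, 13): MRS = 65.
That is, one extra unit of w is worth 65 units of z at the margin.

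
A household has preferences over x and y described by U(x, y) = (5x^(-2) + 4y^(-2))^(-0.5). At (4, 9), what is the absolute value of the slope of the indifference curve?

MRS = 3645/256

For CES with ρ = -2, MRS = (5/4)·(y/x)^3.
At (4, 9): MRS = 3645/256.
That is, one extra unit of x is worth 3645/256 units of y at the margin.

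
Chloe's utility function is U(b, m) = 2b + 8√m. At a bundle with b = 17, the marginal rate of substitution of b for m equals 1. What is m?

MU_b = 2, MU_m = 8/(2√m).
MRS = 2 ÷ (8/(2√m)).
MRS depends only on m: 0.5·√m = 1 ⇒ √m = 1/0.5 = 2 ⇒ m = 4.

m = 4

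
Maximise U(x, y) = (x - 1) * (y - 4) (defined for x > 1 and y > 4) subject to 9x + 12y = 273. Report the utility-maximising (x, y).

x* = 13, y* = 13

MU_x = (y−4), MU_y = (x−1).
MRS = (y−4)/(x−1).
Tangency: set MRS = p_x/p_y = 9/12 = 0.75.
So (y − 4)/(x − 1) = 0.75, i.e. (y − 4) = 0.75·(x − 1).
Rewrite the budget in excess-of-subsistence terms: 9·(x − 1) + 12·(y − 4) = 273 − 9·1 − 12·4 = 216.
Substituting, 18·(x − 1) = 216, so x − 1 = 12 and x* = 13.
Then y − 4 = 0.75·12 = 9, so y* = 13.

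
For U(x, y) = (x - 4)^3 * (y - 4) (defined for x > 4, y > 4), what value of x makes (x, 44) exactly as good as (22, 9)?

x = 13

U(22, 9) = 29160.
Set U(x, 44) = 29160 and solve.
With y = 44: (44 − 4) = 40, so (x − 4)^3 = 29160/40 = 729.
Taking the cube root (with x > 4): x − 4 = 9, so x = 13.
Check: U(13, 44) = 29160.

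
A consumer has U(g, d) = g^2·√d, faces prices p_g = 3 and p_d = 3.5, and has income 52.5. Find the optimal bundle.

g* = 14, d* = 3

MU_g = 2·g·√d and MU_d = 0.5·g^2·d^(-0.5).
MRS = MU_g/MU_d = (4)·d/g.
Tangency: set MRS = p_g/p_d = 3/3.5 = 6/7.
So (4)·d/g = 6/7, i.e. d = (3/14)·g.
Substitute into the budget 3·g + 3.5·d = 52.5: 3.75·g = 52.5, so g* = 14.
Then d* = (3/14)·14 = 3.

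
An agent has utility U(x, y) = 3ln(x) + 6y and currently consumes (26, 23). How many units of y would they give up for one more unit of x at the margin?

MRS = 1/52

MU_x = 3/x, MU_y = 6.
MRS = 3/x ÷ 6.
At (26, 23): MRS = 1/52.
That is, one extra unit of x is worth 1/52 units of y at the margin.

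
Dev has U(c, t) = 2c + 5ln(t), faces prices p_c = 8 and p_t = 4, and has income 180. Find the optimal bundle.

c* = 20, t* = 5

MU_c = 2, MU_t = 5/t.
MRS = 2 ÷ (5/t).
Tangency: set MRS = p_c/p_t = 8/4 = 2.
MRS depends only on t: 0.4·t = 2 ⇒ t* = 2/0.4 = 5.
From the budget, 8·c = 180 − 4·5 = 160, so c* = 20.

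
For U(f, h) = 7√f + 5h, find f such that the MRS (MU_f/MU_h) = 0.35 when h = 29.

MU_f = 7/(2√f), MU_h = 5.
MRS = 7/(2√f) ÷ 5.
MRS depends only on f: 0.7/√f = 0.35 ⇒ √f = 0.7/0.35 = 2 ⇒ f = 4.

f = 4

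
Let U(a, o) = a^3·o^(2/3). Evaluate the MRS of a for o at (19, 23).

MU_a = 3·a^2·o^(2/3) and MU_o = 2/3·a^3·o^(-1/3).
MRS = MU_a/MU_o = (4.5)·o/a.
At (19, 23): MRS = 207/38.
So at (19, 23) the consumer would give up 207/38 units of o for one more unit of a.

MRS = 207/38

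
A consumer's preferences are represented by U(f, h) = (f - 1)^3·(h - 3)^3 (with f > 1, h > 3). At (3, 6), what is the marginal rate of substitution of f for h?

MU_f = 3·(f−1)^2·(h−3)^3, MU_h = 3·(f−1)^3·(h−3)^2.
MRS = (h−3)/(f−1).
At (3, 6): MRS = 1.5.
That is, one extra unit of f is worth 1.5 units of h at the margin.

MRS = 1.5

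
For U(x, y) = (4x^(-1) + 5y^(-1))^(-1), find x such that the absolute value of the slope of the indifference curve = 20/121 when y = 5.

x = 11

For CES with ρ = -1, MRS = (4/5)·(y/x)^2.
Setting (4/5)·(5/x)^2 = 20/121 gives (5/x)^2 = 25/121, so 5/x = 5/11 and x = 11.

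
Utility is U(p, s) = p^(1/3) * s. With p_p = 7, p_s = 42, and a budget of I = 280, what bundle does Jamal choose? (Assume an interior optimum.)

MU_p = 1/3·p^(-2/3)·s and MU_s = p^(1/3).
MRS = MU_p/MU_s = (1/3)·s/p.
Tangency: set MRS = p_p/p_s = 7/42 = 1/6.
So (1/3)·s/p = 1/6, i.e. s = 0.5·p.
Substitute into the budget 7·p + 42·s = 280: 28·p = 280, so p* = 10.
Then s* = 0.5·10 = 5.

p* = 10, s* = 5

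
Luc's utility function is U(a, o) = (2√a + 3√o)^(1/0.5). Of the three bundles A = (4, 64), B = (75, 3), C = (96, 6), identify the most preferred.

Bundle A

Evaluate utility at each bundle:
U(A) = 784.000.
U(B) = 507.000.
U(C) = 726.000.
Highest utility is A, so A ≻ C ≻ B.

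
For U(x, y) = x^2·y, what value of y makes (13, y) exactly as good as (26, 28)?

y = 112

U(26, 28) = 18928.
Set U(13, y) = 18928 and solve.
With x = 13: 13^2 = 169, so y = 18928/169 = 112.
Check: U(13, 112) = 18928.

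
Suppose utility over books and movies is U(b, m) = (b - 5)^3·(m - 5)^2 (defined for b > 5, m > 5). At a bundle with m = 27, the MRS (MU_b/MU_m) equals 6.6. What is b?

MU_b = 3·(b−5)^2·(m−5)^2, MU_m = 2·(b−5)^3·(m−5).
MRS = (3/2)·(m−5)/(b−5).
Substitute m = 27: MRS = 33/(b − 5). Setting this equal to 6.6 gives b − 5 = 33/6.6 = 5, so b = 10.

b = 10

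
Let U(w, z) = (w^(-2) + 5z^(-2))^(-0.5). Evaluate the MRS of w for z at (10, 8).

MRS = 64/625

For CES with ρ = -2, MRS = (1/5)·(z/w)^3.
At (10, 8): MRS = 64/625.
That is, one extra unit of w is worth 64/625 units of z at the margin.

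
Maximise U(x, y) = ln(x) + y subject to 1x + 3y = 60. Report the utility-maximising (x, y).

x* = 3, y* = 19

MU_x = 1/x, MU_y = 1.
MRS = 1/x ÷ 1.
Tangency: set MRS = p_x/p_y = 1/3.
MRS depends only on x: 1/x = 1/3 ⇒ x* = 1/(1/3) = 3.
From the budget, 3·y = 60 − 1·3 = 57, so y* = 19.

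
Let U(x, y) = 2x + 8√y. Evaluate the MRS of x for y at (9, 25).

MRS = 2.5

MU_x = 2, MU_y = 8/(2√y).
MRS = 2 ÷ (8/(2√y)).
At (9, 25): MRS = 2.5.
That is, one extra unit of x is worth 2.5 units of y at the margin.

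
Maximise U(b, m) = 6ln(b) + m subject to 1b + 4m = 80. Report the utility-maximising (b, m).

b* = 24, m* = 14

MU_b = 6/b, MU_m = 1.
MRS = 6/b ÷ 1.
Tangency: set MRS = p_b/p_m = 1/4 = 0.25.
MRS depends only on b: 6/b = 0.25 ⇒ b* = 6/0.25 = 24.
From the budget, 4·m = 80 − 1·24 = 56, so m* = 14.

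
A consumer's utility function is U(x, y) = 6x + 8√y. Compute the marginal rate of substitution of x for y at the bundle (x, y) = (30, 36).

MRS = 9

MU_x = 6, MU_y = 8/(2√y).
MRS = 6 ÷ (8/(2√y)).
At (30, 36): MRS = 9.
That is, one extra unit of x is worth 9 units of y at the margin.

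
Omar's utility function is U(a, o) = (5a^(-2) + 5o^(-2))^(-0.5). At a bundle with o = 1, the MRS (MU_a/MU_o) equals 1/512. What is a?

a = 8

For CES with ρ = -2, MRS = (o/a)^3.
Setting (1/a)^3 = 1/512 gives 1/a = 0.125 and a = 8.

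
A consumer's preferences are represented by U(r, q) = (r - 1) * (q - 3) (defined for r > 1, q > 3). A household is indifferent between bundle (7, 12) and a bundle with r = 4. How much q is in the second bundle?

q = 21

U(7, 12) = 54.
Set U(4, q) = 54 and solve.
With r = 4: (4 − 1) = 3, so (q − 3) = 54/3 = 18.
So q = 3 + 18 = 21.
Check: U(4, 21) = 54.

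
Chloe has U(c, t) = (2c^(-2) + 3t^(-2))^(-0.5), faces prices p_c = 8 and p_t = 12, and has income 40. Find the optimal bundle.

c* = 2, t* = 2

For CES with ρ = -2, MRS = (2/3)·(t/c)^3.
Tangency: set MRS = p_c/p_t = 8/12 = 2/3.
So (t/c)^3 = 1; taking the cube root, t/c = 1, i.e. t = c.
Substitute into the budget 8·c + 12·t = 40: 20·c = 40, so c* = 2 and t* = 2.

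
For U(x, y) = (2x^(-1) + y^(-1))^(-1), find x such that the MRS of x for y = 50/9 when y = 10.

x = 6

For CES with ρ = -1, MRS = (2/1)·(y/x)^2.
Setting (2/1)·(10/x)^2 = 50/9 gives (10/x)^2 = 25/9, so 10/x = 5/3 and x = 6.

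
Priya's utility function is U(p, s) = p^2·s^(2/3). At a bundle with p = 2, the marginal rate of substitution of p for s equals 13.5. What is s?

MU_p = 2·p·s^(2/3) and MU_s = 2/3·p^2·s^(-1/3).
MRS = MU_p/MU_s = (3)·s/p.
Substitute p = 2: MRS = s/(2/3). Setting s/(2/3) = 13.5 gives s = 13.5·(2/3) = 9.

s = 9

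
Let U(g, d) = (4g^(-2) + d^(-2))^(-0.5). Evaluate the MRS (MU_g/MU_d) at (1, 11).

For CES with ρ = -2, MRS = (4/1)·(d/g)^3.
At (1, 11): MRS = 5324.
The indifference curve has slope −5324 at this bundle.

MRS = 5324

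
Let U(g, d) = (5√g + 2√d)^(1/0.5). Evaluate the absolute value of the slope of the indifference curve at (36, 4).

MRS = 5/6

For CES with ρ = 0.5, MRS = (5/2)·√(d/g).
At (36, 4): MRS = 5/6.
The indifference curve has slope −5/6 at this bundle.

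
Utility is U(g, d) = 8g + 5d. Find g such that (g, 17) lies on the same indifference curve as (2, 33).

g = 12

U(2, 33) = 181.
Set U(g, 17) = 181 and solve.
8g + 5·17 = 181 ⇒ 8g = 96 ⇒ g = 12.
Check: U(12, 17) = 181.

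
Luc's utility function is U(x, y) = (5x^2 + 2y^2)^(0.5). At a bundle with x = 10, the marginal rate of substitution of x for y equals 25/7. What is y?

y = 7

For CES with ρ = 2, MRS = (5/2)·(y/x)^(-1).
Setting (5/2)·(y/10)^(-1) = 25/7 gives (y/10)^(-1) = 10/7, so y/10 = 0.7 and y = 7.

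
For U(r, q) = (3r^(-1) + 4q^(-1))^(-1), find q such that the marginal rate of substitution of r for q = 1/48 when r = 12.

q = 2

For CES with ρ = -1, MRS = (3/4)·(q/r)^2.
Setting (3/4)·(q/12)^2 = 1/48 gives (q/12)^2 = 1/36, so q/12 = 1/6 and q = 2.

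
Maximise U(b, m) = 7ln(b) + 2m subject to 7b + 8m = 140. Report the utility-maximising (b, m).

b* = 4, m* = 14

MU_b = 7/b, MU_m = 2.
MRS = 7/b ÷ 2.
Tangency: set MRS = p_b/p_m = 7/8 = 0.875.
MRS depends only on b: 3.5/b = 0.875 ⇒ b* = 3.5/0.875 = 4.
From the budget, 8·m = 140 − 7·4 = 112, so m* = 14.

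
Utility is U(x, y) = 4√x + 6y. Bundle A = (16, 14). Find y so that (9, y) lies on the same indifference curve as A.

U(16, 14) = 100.
Set U(9, y) = 100 and solve.
With x = 9: √9 = 3, so 6y = 100 − 4·3 = 88 and y = 44/3.
Check: U(9, 44/3) = 100.

y = 44/3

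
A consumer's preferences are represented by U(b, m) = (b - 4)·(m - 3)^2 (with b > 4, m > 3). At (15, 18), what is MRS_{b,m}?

MU_b = (m−3)^2, MU_m = 2·(b−4)·(m−3).
MRS = (1/2)·(m−3)/(b−4).
At (15, 18): MRS = 15/22.
That is, one extra unit of b is worth 15/22 units of m at the margin.

MRS = 15/22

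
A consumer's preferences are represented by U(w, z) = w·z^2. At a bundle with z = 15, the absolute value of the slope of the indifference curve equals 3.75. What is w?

MU_w = z^2 and MU_z = 2·w·z.
MRS = MU_w/MU_z = (1/2)·z/w.
Substitute z = 15: MRS = 7.5/w. Setting 7.5/w = 3.75 gives w = 7.5/3.75 = 2.

w = 2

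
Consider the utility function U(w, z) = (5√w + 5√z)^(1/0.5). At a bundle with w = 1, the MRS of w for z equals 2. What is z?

z = 4

For CES with ρ = 0.5, MRS = √(z/w).
Setting √(z/1) = 2 gives z/1 = 4 and z = 4.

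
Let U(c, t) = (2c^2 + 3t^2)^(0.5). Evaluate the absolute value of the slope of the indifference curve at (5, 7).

For CES with ρ = 2, MRS = (2/3)·(t/c)^(-1).
At (5, 7): MRS = 10/21.
The indifference curve has slope −10/21 at this bundle.

MRS = 10/21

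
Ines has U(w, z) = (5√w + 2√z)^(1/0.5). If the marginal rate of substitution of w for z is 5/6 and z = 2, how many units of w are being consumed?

w = 18

For CES with ρ = 0.5, MRS = (5/2)·√(z/w).
Setting (5/2)·√(2/w) = 5/6 gives √(2/w) = 1/3, so 2/w = 1/9 and w = 18.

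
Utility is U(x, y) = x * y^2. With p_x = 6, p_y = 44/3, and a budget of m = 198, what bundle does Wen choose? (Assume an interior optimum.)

MU_x = y^2 and MU_y = 2·x·y.
MRS = MU_x/MU_y = (1/2)·y/x.
Tangency: set MRS = p_x/p_y = 6/(44/3) = 9/22.
So (1/2)·y/x = 9/22, i.e. y = (9/11)·x.
Substitute into the budget 6·x + (44/3)·y = 198: 18·x = 198, so x* = 11.
Then y* = (9/11)·11 = 9.

x* = 11, y* = 9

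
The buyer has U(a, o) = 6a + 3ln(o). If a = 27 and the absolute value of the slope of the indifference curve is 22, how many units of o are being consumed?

MU_a = 6, MU_o = 3/o.
MRS = 6 ÷ (3/o).
MRS depends only on o: 2·o = 22 ⇒ o = 22/2 = 11.

o = 11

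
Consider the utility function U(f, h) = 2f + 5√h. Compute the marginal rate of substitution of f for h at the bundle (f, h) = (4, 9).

MU_f = 2, MU_h = 5/(2√h).
MRS = 2 ÷ (5/(2√h)).
At (4, 9): MRS = 2.4.
The indifference curve has slope −2.4 at this bundle.

MRS = 2.4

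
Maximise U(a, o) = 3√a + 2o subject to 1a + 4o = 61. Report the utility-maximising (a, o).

MU_a = 3/(2√a), MU_o = 2.
MRS = 3/(2√a) ÷ 2.
Tangency: set MRS = p_a/p_o = 1/4 = 0.25.
MRS depends only on a: 0.75/√a = 0.25 ⇒ √a = 0.75/0.25 = 3 ⇒ a* = 9.
From the budget, 4·o = 61 − 1·9 = 52, so o* = 13.

a* = 9, o* = 13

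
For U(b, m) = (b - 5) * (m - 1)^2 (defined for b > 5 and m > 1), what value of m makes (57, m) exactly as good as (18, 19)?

U(18, 19) = 4212.
Set U(57, m) = 4212 and solve.
With b = 57: (57 − 5) = 52, so (m − 1)^2 = 4212/52 = 81.
Taking the square root (with m > 1): m − 1 = 9, so m = 10.
Check: U(57, 10) = 4212.

m = 10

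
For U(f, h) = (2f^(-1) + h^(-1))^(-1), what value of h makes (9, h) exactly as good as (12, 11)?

U depends on (f, h) only through S = 2f^(-1) + h^(-1), so equal utility means equal S. At (12, 11): S = 17/66.
With f = 9: 2·9^(-1) = 2/9, so h^(-1) = 17/66 − 2/9 = 7/198.
Hence h = 1/(7/198) = 198/7.
Check: U(9, 198/7) = 3.8824.

h = 198/7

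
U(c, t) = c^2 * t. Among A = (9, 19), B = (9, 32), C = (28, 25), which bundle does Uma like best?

Bundle C

Evaluate utility at each bundle:
U(A) = 1539.
U(B) = 2592.
U(C) = 19600.
Highest utility is C, so C ≻ B ≻ A.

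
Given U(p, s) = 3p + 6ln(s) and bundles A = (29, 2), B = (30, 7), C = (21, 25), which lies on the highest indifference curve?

Evaluate utility at each bundle:
U(A) = 91.159.
U(B) = 101.675.
U(C) = 82.313.
Highest utility is B, so B ≻ A ≻ C.

Bundle B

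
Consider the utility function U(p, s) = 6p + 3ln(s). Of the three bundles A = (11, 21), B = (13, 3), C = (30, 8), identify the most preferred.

Bundle C

Evaluate utility at each bundle:
U(A) = 75.134.
U(B) = 81.296.
U(C) = 186.238.
Highest utility is C, so C ≻ B ≻ A.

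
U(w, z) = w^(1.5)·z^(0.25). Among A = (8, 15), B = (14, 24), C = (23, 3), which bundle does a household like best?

Evaluate utility at each bundle:
U(A) = 44.531.
U(B) = 115.943.
U(C) = 145.168.
Highest utility is C, so C ≻ B ≻ A.

Bundle C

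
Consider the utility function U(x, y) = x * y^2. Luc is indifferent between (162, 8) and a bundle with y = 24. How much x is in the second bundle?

x = 18

U(162, 8) = 10368.
Set U(x, 24) = 10368 and solve.
With y = 24: 24^2 = 576, so x = 10368/576 = 18.
Check: U(18, 24) = 10368.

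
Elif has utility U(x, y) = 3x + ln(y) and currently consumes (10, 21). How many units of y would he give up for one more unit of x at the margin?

MU_x = 3, MU_y = 1/y.
MRS = 3 ÷ (1/y).
At (10, 21): MRS = 63.
So at (10, 21) the consumer would give up 63 units of y for one more unit of x.

MRS = 63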